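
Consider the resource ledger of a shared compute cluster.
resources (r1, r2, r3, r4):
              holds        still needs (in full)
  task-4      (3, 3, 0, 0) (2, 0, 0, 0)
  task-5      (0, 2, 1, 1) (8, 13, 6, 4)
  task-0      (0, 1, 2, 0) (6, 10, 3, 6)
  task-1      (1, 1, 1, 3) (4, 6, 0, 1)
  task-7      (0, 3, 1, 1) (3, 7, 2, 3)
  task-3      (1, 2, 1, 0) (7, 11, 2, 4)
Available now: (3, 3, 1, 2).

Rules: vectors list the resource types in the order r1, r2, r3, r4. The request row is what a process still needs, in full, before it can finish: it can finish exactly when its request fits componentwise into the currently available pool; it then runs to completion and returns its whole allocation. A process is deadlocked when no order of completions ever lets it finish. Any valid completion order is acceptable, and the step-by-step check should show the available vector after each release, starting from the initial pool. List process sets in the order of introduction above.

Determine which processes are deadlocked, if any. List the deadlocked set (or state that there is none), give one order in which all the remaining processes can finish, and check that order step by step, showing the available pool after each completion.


The deadlocked set is empty.
Key observation: task-4 can run right away; the returned allocation unlocks the remaining processes in turn.
The rest can finish in the order task-4, task-1, task-7, task-0, task-3, task-5. Step-by-step check:
  pool = (3, 3, 1, 2)
  task-4: need (2, 0, 0, 0) fits (3, 3, 1, 2); releases (3, 3, 0, 0), pool now (6, 6, 1, 2)
  task-1: need (4, 6, 0, 1) fits (6, 6, 1, 2); releases (1, 1, 1, 3), pool now (7, 7, 2, 5)
  task-7: need (3, 7, 2, 3) fits (7, 7, 2, 5); releases (0, 3, 1, 1), pool now (7, 10, 3, 6)
  task-0: need (6, 10, 3, 6) fits (7, 10, 3, 6); releases (0, 1, 2, 0), pool now (7, 11, 5, 6)
  task-3: need (7, 11, 2, 4) fits (7, 11, 5, 6); releases (1, 2, 1, 0), pool now (8, 13, 6, 6)
  task-5: need (8, 13, 6, 4) fits (8, 13, 6, 6); releases (0, 2, 1, 1), pool now (8, 15, 7, 7)


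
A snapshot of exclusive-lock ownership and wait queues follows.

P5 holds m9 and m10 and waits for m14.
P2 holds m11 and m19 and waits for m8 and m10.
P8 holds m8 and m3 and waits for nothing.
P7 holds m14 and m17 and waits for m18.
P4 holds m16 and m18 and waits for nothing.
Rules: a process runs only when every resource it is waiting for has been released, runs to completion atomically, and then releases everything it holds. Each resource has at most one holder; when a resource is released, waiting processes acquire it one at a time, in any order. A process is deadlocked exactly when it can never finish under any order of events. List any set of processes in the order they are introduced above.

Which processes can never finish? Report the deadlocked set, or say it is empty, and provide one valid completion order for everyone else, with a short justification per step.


Nothing here is deadlocked.
Key observation: no waiting chain loops back on itself — every chain ends at a process that waits on nothing, so everyone eventually runs.
A valid finishing order for the others: P4, P7, P5, P8, P2.
Check, step by step:
  P4: no waits; runs immediately, freeing m16 and m18
  run P7 (all its waits — m18 — are resolved); releases m14 and m17
  run P5 (all its waits — m14 — are resolved); releases m9 and m10
  P8: no waits; runs immediately, freeing m8 and m3
  run P2 (all its waits — m8 and m10 — are resolved); releases m11 and m19


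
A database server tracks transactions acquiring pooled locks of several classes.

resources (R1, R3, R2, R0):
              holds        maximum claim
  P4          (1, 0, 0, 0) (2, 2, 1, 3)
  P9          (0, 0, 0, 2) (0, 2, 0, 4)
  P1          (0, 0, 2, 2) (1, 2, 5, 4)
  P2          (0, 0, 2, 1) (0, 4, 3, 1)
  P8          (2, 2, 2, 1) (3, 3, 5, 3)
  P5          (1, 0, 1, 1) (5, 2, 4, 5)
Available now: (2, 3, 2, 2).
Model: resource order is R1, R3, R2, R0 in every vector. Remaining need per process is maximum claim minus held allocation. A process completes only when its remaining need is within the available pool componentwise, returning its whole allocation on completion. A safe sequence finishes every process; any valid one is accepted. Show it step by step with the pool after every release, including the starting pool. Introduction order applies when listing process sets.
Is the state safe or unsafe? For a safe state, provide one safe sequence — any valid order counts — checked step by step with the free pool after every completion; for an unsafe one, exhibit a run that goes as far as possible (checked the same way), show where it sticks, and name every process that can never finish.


UNSAFE.
Key observation: after P9, P4 the pool peaks at (3, 3, 2, 4), and each blocked process is short somewhere: P1 on R2; P2 on R3; P8 on R2; P5 on R1, R2.
The run P9, P4 cannot be extended any further. Verifying each step:
  pool = (2, 3, 2, 2)
  P9 needs (0, 2, 0, 2) <= (2, 3, 2, 2) -> finishes; pool += (0, 0, 0, 2) = (2, 3, 2, 4)
  P4 needs (1, 2, 1, 3) <= (2, 3, 2, 4) -> finishes; pool += (1, 0, 0, 0) = (3, 3, 2, 4)
  blocked: P1 wants (1, 2, 3, 2), pool (3, 3, 2, 4) — not enough R2
  blocked: P2 wants (0, 4, 1, 0), pool (3, 3, 2, 4) — not enough R3
  blocked: P8 wants (1, 1, 3, 2), pool (3, 3, 2, 4) — not enough R2
  blocked: P5 wants (4, 2, 3, 4), pool (3, 3, 2, 4) — not enough R1 and R2
Permanently blocked: P1, P2, P8 and P5.


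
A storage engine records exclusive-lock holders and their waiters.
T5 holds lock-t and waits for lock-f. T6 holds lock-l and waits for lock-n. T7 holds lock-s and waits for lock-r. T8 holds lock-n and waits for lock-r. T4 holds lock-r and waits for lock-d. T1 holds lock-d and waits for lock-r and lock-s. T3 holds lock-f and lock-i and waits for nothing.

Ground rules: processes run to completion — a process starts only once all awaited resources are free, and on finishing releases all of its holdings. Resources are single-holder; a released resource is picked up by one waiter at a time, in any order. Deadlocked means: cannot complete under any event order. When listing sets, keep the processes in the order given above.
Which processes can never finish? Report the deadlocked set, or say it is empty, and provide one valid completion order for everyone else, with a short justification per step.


Deadlocked: T6, T7, T8, T4 and T1.
Key observation: the cycle T4 -> T1 -> T7 -> T4 can never break — each member waits on the next; T6 and T8 wait into the deadlock from upstream.
The rest can finish in the order T3, T5.
Check, step by step:
  run T3 (it waits on nothing); releases lock-f and lock-i
  T5 waits on lock-f — all released -> runs and releases lock-t


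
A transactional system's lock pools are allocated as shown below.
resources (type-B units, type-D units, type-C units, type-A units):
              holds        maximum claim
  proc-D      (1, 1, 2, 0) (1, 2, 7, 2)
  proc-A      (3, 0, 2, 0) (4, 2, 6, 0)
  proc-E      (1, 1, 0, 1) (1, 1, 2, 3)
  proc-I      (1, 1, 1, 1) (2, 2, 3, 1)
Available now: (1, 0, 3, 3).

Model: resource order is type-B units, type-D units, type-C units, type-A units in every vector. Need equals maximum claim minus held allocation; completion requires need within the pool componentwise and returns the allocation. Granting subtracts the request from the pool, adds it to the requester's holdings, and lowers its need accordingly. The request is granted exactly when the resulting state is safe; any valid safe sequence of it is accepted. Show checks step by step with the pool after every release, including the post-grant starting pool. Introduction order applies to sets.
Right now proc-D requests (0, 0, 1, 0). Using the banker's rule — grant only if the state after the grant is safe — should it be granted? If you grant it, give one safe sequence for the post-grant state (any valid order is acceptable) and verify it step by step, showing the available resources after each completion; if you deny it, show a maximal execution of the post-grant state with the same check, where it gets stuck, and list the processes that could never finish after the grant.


DENY: after the grant no complete ordering would exist.
Key observation: the pool after proc-E, proc-I is (3, 2, 3, 5); every surviving request exceeds it in type-C units, so progress ends there.
After a pretend grant, a maximal execution: proc-E, proc-I — then nothing else fits. Verifying each step:
  pool = (1, 0, 2, 3)
  run proc-E (needs (0, 0, 2, 2), free (1, 0, 2, 3)); after release of (1, 1, 0, 1) the pool is (2, 1, 2, 4)
  run proc-I (needs (1, 1, 2, 0), free (2, 1, 2, 4)); after release of (1, 1, 1, 1) the pool is (3, 2, 3, 5)
  blocked: proc-D wants (0, 1, 4, 2), pool (3, 2, 3, 5) — not enough type-C units
  blocked: proc-A wants (1, 2, 4, 0), pool (3, 2, 3, 5) — not enough type-C units
Processes that could never finish after the grant: proc-D and proc-A.


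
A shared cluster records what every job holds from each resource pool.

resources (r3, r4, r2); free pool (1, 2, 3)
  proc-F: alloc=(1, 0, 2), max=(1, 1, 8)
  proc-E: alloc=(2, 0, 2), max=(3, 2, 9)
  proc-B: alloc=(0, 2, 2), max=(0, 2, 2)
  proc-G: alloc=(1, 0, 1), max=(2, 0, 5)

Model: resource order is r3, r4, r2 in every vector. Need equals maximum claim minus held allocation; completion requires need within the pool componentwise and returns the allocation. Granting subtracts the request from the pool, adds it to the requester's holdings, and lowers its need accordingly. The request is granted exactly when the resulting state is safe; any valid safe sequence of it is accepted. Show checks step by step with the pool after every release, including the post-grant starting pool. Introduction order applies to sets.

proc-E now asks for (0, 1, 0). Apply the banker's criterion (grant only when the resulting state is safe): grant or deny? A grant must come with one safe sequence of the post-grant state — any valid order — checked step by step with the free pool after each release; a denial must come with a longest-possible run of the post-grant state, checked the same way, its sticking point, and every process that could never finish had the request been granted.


GRANT. The post-grant state is safe; one safe sequence: proc-B, proc-G, proc-F, proc-E.
Key observation: granting shrinks the pool to (1, 1, 3), yet proc-B still fits and the chain goes through.
Check on the post-grant state, step by step:
  pool = (1, 1, 3)
  proc-B needs (0, 0, 0) <= (1, 1, 3) -> finishes; pool += (0, 2, 2) = (1, 3, 5)
  proc-G needs (1, 0, 4) <= (1, 3, 5) -> finishes; pool += (1, 0, 1) = (2, 3, 6)
  proc-F needs (0, 1, 6) <= (2, 3, 6) -> finishes; pool += (1, 0, 2) = (3, 3, 8)
  proc-E needs (1, 1, 7) <= (3, 3, 8) -> finishes; pool += (2, 1, 2) = (5, 4, 10)


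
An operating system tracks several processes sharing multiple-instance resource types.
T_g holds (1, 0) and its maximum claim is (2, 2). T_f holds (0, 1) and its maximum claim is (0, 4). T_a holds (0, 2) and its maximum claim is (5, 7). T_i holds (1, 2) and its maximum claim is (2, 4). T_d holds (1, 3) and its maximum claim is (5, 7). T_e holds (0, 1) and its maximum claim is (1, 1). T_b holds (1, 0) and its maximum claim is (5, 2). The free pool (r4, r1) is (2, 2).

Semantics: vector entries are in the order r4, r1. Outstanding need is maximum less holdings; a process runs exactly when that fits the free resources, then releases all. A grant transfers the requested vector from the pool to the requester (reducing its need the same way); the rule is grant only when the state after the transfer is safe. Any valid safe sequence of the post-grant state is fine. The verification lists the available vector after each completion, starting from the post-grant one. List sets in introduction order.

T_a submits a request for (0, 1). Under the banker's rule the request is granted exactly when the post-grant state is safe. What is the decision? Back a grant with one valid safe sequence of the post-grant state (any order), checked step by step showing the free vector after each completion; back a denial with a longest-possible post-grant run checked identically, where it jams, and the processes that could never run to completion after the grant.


GRANT. The post-grant state is safe; one safe sequence: T_e, T_i, T_g, T_b, T_d, T_f, T_a.
Key observation: granting shrinks the pool to (2, 1), yet T_e still fits and the chain goes through.
Verifying the post-grant state step by step:
  pool = (2, 1)
  T_e: need (1, 0) fits (2, 1); releases (0, 1), pool now (2, 2)
  T_i: need (1, 2) fits (2, 2); releases (1, 2), pool now (3, 4)
  T_g: need (1, 2) fits (3, 4); releases (1, 0), pool now (4, 4)
  T_b: need (4, 2) fits (4, 4); releases (1, 0), pool now (5, 4)
  T_d: need (4, 4) fits (5, 4); releases (1, 3), pool now (6, 7)
  T_f: need (0, 3) fits (6, 7); releases (0, 1), pool now (6, 8)
  T_a: need (5, 4) fits (6, 8); releases (0, 3), pool now (6, 11)


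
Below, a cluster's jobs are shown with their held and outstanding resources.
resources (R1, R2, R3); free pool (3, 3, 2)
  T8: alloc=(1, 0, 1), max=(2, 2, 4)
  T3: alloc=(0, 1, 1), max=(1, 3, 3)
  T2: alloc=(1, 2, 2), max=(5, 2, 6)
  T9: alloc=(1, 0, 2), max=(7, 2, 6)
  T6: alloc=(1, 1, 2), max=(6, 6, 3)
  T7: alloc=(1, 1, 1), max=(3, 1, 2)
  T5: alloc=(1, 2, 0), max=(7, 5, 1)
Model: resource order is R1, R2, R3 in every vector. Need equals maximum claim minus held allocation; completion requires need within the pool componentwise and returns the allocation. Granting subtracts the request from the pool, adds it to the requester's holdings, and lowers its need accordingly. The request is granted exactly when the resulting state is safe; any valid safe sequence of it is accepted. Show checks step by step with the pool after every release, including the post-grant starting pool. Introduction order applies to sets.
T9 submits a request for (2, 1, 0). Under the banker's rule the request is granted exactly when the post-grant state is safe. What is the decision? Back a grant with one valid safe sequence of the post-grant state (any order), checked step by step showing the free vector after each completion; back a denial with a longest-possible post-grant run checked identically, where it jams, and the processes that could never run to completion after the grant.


DENY. Granting would leave the state unsafe.
Key observation: after T3, T8, T7 complete, (3, 4, 5) is the best the pool ever gets, yet each leftover process wants more R1.
On the post-grant state, T3, T8, T7 is a maximal run — nothing extends it. Check, step by step:
  pool = (1, 2, 2)
  run T3 (needs (1, 2, 2), free (1, 2, 2)); after release of (0, 1, 1) the pool is (1, 3, 3)
  run T8 (needs (1, 2, 3), free (1, 3, 3)); after release of (1, 0, 1) the pool is (2, 3, 4)
  run T7 (needs (2, 0, 1), free (2, 3, 4)); after release of (1, 1, 1) the pool is (3, 4, 5)
  T2 still needs (4, 0, 4) but only (3, 4, 5) is free — short on R1
  T9 still needs (4, 1, 4) but only (3, 4, 5) is free — short on R1
  T6 still needs (5, 5, 1) but only (3, 4, 5) is free — short on R1 and R2
  T5 still needs (6, 3, 1) but only (3, 4, 5) is free — short on R1
Processes that could never finish after the grant: T2, T9, T6 and T5.


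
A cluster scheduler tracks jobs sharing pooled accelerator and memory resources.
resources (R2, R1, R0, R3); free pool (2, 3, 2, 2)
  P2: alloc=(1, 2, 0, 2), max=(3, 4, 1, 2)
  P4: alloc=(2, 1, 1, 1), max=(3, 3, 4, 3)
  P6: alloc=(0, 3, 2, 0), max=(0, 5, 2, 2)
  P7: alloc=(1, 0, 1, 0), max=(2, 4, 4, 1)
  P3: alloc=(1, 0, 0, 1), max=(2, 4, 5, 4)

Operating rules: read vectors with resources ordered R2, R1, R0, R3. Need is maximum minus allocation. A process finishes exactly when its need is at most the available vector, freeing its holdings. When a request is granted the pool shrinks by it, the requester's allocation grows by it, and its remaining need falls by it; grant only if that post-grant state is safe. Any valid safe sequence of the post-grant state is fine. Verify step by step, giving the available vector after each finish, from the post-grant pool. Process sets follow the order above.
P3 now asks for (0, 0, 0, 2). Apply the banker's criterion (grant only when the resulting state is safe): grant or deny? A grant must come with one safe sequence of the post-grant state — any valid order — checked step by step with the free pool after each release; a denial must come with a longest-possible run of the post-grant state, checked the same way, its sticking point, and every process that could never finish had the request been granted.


GRANT — the state after the grant stays safe, e.g. via P2, P6, P7, P3, P4.
Key observation: the grant leaves (2, 3, 2, 0) free — enough for P2, whose release restarts the cascade.
Verifying the post-grant state step by step:
  pool = (2, 3, 2, 0)
  run P2 (needs (2, 2, 1, 0), free (2, 3, 2, 0)); after release of (1, 2, 0, 2) the pool is (3, 5, 2, 2)
  run P6 (needs (0, 2, 0, 2), free (3, 5, 2, 2)); after release of (0, 3, 2, 0) the pool is (3, 8, 4, 2)
  run P7 (needs (1, 4, 3, 1), free (3, 8, 4, 2)); after release of (1, 0, 1, 0) the pool is (4, 8, 5, 2)
  run P3 (needs (1, 4, 5, 1), free (4, 8, 5, 2)); after release of (1, 0, 0, 3) the pool is (5, 8, 5, 5)
  run P4 (needs (1, 2, 3, 2), free (5, 8, 5, 5)); after release of (2, 1, 1, 1) the pool is (7, 9, 6, 6)


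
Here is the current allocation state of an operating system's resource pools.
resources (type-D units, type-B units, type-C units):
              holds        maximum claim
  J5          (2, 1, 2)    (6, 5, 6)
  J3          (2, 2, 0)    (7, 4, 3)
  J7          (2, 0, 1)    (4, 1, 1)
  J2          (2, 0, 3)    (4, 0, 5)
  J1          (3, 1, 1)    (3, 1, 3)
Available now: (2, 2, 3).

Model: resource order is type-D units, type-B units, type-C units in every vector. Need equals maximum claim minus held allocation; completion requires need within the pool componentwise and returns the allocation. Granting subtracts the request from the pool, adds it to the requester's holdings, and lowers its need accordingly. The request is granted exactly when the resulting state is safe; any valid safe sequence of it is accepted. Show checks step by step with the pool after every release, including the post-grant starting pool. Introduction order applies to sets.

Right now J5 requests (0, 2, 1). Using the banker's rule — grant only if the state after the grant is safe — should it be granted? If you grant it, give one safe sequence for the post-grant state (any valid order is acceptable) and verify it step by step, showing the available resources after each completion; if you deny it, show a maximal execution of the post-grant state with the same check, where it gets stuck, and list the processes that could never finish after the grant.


DENY. Granting would leave the state unsafe.
Key observation: the wall is type-B units: completing J1, J7, J2 brings the pool only to (9, 1, 7), and all the rest need more.
Pretend the grant happened; the run J1, J7, J2 goes as far as possible. Step-by-step check:
  pool = (2, 0, 2)
  J1 needs (0, 0, 2) <= (2, 0, 2) -> finishes; pool += (3, 1, 1) = (5, 1, 3)
  J7 needs (2, 1, 0) <= (5, 1, 3) -> finishes; pool += (2, 0, 1) = (7, 1, 4)
  J2 needs (2, 0, 2) <= (7, 1, 4) -> finishes; pool += (2, 0, 3) = (9, 1, 7)
  J5 cannot run: need (4, 2, 3) vs free (9, 1, 7) (insufficient type-B units)
  J3 cannot run: need (5, 2, 3) vs free (9, 1, 7) (insufficient type-B units)
Processes that could never finish after the grant: J5 and J3.


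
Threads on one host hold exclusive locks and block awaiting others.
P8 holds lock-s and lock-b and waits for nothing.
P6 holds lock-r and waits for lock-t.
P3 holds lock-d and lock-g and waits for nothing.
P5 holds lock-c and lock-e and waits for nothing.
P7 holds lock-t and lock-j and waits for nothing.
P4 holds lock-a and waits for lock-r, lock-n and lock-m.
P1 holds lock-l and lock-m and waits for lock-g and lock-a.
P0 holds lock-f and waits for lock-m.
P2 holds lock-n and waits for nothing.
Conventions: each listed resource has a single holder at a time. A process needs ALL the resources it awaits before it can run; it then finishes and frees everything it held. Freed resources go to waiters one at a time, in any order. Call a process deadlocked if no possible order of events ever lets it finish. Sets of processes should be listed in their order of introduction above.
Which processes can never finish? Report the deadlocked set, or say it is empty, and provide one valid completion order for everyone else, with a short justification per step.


Deadlocked: P4, P1 and P0.
Key observation: P4 -> P1 -> P4 is a circular wait — nothing in it can go first; P0 waits into the deadlock from upstream.
A valid finishing order for the others: P2, P5, P8, P7, P3, P6.
Step-by-step check:
  P2: no waits; runs immediately, freeing lock-n
  P5: no waits; runs immediately, freeing lock-c and lock-e
  P8: no waits; runs immediately, freeing lock-s and lock-b
  P7: no waits; runs immediately, freeing lock-t and lock-j
  P3: no waits; runs immediately, freeing lock-d and lock-g
  P6 waits on lock-t — all released -> runs and releases lock-r


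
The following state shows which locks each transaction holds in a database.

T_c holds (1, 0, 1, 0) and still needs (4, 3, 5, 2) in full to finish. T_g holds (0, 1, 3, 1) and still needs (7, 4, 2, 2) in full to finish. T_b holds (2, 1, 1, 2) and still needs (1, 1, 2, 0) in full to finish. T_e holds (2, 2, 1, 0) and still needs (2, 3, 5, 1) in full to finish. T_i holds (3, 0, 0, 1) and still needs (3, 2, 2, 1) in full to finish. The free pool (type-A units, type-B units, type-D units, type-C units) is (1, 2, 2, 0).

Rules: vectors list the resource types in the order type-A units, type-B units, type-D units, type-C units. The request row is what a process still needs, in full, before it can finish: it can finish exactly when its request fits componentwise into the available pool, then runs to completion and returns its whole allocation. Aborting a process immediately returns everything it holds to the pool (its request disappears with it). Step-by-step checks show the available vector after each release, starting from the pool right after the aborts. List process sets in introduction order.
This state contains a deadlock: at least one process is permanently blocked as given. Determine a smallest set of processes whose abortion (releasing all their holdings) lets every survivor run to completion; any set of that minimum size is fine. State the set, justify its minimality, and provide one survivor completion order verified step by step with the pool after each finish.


Abort T_e.
Key observation: aborting T_e returns (2, 2, 1, 0), and T_g — hopeless before — runs at step 3 with the returned capacity in the pool.
Why nothing smaller works: aborting no one leaves the state deadlocked as given.
The survivors complete as T_b, T_i, T_g, T_c. Step-by-step check (starting from the post-abort pool):
  pool = (3, 4, 3, 0)
  T_b: need (1, 1, 2, 0) fits (3, 4, 3, 0); releases (2, 1, 1, 2), pool now (5, 5, 4, 2)
  T_i: need (3, 2, 2, 1) fits (5, 5, 4, 2); releases (3, 0, 0, 1), pool now (8, 5, 4, 3)
  T_g: need (7, 4, 2, 2) fits (8, 5, 4, 3); releases (0, 1, 3, 1), pool now (8, 6, 7, 4)
  T_c: need (4, 3, 5, 2) fits (8, 6, 7, 4); releases (1, 0, 1, 0), pool now (9, 6, 8, 4)


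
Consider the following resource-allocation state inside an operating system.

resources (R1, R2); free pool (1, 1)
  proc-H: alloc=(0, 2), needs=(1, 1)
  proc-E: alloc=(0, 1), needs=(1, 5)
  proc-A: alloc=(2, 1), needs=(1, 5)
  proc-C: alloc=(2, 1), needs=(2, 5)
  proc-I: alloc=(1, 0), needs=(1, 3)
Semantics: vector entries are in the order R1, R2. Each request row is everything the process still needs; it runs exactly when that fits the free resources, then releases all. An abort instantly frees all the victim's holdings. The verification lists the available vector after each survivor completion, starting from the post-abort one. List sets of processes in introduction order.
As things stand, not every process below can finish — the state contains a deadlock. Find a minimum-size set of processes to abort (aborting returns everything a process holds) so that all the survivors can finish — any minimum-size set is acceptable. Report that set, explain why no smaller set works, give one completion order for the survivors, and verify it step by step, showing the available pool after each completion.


The answer: abort proc-A and proc-C.
Key observation: no ordering could ever have run proc-E before the abort of proc-A and proc-C; with (4, 2) back in the pool it fits at step 3.
No one abort is enough; case by case: proc-H alone leaves proc-E blocked (short on R2); proc-E alone leaves proc-A blocked (short on R2); proc-A alone leaves proc-E blocked (short on R2); proc-C alone leaves proc-E blocked (short on R2); proc-I alone leaves proc-E blocked (short on R2).
Survivors finish in the order: proc-I, proc-H, proc-E. Step-by-step check (pool after the aborts first):
  pool = (5, 3)
  proc-I: need (1, 3) fits (5, 3); releases (1, 0), pool now (6, 3)
  proc-H: need (1, 1) fits (6, 3); releases (0, 2), pool now (6, 5)
  proc-E: need (1, 5) fits (6, 5); releases (0, 1), pool now (6, 6)


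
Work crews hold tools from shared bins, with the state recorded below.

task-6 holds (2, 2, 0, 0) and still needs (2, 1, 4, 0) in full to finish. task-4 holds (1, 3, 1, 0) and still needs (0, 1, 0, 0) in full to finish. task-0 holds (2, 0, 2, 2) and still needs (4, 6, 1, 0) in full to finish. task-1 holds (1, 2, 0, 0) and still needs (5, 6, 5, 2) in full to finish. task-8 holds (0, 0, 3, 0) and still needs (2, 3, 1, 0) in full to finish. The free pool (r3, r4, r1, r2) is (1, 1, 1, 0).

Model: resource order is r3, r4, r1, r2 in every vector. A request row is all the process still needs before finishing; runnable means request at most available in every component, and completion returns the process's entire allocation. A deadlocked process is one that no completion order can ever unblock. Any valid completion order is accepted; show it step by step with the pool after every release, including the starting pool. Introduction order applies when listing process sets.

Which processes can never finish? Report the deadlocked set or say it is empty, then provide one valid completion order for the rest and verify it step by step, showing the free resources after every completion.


The deadlocked set is empty.
Key observation: beginning at task-4, releases accumulate fast enough that every process eventually fits.
A valid finishing order for the others: task-4, task-8, task-6, task-0, task-1. Walking it through:
  pool = (1, 1, 1, 0)
  task-4 needs (0, 1, 0, 0) <= (1, 1, 1, 0) -> finishes; pool += (1, 3, 1, 0) = (2, 4, 2, 0)
  task-8 needs (2, 3, 1, 0) <= (2, 4, 2, 0) -> finishes; pool += (0, 0, 3, 0) = (2, 4, 5, 0)
  task-6 needs (2, 1, 4, 0) <= (2, 4, 5, 0) -> finishes; pool += (2, 2, 0, 0) = (4, 6, 5, 0)
  task-0 needs (4, 6, 1, 0) <= (4, 6, 5, 0) -> finishes; pool += (2, 0, 2, 2) = (6, 6, 7, 2)
  task-1 needs (5, 6, 5, 2) <= (6, 6, 7, 2) -> finishes; pool += (1, 2, 0, 0) = (7, 8, 7, 2)


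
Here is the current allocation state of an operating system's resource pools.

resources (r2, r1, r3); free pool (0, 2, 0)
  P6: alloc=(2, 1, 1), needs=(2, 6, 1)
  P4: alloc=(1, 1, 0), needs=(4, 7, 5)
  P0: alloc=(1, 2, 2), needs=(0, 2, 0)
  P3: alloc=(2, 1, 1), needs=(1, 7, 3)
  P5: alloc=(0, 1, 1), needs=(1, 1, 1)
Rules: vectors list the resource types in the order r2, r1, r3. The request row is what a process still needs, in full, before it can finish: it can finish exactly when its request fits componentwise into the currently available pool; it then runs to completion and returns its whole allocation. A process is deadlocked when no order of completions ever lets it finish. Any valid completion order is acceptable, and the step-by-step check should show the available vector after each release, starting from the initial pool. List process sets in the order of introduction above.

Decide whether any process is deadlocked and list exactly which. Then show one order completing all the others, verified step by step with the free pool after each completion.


The deadlocked set is P6, P4 and P3.
Key observation: after P0, P5 complete, (1, 5, 3) is the best the pool ever gets, yet each leftover process wants more r1.
A valid finishing order for the others: P0, P5. Check, step by step:
  pool = (0, 2, 0)
  P0 needs (0, 2, 0) <= (0, 2, 0) -> finishes; pool += (1, 2, 2) = (1, 4, 2)
  P5 needs (1, 1, 1) <= (1, 4, 2) -> finishes; pool += (0, 1, 1) = (1, 5, 3)
The blocked processes can never fit:
  P6 cannot run: need (2, 6, 1) vs free (1, 5, 3) (insufficient r2 and r1)
  P4 cannot run: need (4, 7, 5) vs free (1, 5, 3) (insufficient r2, r1 and r3)
  P3 cannot run: need (1, 7, 3) vs free (1, 5, 3) (insufficient r1)


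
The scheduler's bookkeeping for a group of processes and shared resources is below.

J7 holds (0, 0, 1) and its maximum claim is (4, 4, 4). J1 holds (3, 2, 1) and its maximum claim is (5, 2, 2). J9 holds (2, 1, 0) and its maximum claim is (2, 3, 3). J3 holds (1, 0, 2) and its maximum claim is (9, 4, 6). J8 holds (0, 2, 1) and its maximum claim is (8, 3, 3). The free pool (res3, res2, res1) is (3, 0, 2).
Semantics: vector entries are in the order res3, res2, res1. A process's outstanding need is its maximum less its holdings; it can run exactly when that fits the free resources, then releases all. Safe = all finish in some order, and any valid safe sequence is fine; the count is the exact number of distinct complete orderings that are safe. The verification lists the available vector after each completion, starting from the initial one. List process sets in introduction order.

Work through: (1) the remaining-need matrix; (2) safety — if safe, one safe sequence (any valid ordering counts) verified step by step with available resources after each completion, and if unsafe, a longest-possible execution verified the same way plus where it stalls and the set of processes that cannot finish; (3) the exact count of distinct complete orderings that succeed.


(1) Remaining need (order res3, res2, res1):
  J7: (4, 4, 3)
  J1: (2, 0, 1)
  J9: (0, 2, 3)
  J3: (8, 4, 4)
  J8: (8, 1, 2)
(2) SAFE — a valid safe sequence is J1, J9, J8, J7, J3.
Key observation: at J9 the run first touches a limit — (0, 2, 3) against (6, 2, 3), exact on a resource it actually requests.
Step-by-step check:
  pool = (3, 0, 2)
  run J1 (needs (2, 0, 1), free (3, 0, 2)); after release of (3, 2, 1) the pool is (6, 2, 3)
  run J9 (needs (0, 2, 3), free (6, 2, 3)); after release of (2, 1, 0) the pool is (8, 3, 3)
  run J8 (needs (8, 1, 2), free (8, 3, 3)); after release of (0, 2, 1) the pool is (8, 5, 4)
  run J7 (needs (4, 4, 3), free (8, 5, 4)); after release of (0, 0, 1) the pool is (8, 5, 5)
  run J3 (needs (8, 4, 4), free (8, 5, 5)); after release of (1, 0, 2) the pool is (9, 5, 7)
(3) Precisely 2 of the possible complete orderings are safe sequences.


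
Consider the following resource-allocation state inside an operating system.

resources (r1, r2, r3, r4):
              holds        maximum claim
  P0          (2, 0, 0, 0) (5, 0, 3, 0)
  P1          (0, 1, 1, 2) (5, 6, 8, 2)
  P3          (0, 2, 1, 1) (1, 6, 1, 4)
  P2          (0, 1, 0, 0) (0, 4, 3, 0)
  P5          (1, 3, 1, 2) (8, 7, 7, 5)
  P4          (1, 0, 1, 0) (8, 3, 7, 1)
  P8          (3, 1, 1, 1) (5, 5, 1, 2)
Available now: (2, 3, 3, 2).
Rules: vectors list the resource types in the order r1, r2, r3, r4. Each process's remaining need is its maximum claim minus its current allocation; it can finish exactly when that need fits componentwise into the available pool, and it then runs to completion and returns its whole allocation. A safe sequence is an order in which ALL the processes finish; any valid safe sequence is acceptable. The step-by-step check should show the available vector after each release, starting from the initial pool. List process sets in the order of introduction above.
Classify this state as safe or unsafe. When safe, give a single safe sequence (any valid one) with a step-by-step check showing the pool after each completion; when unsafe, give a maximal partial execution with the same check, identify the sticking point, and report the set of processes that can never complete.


UNSAFE.
Key observation: even finishing P2, P8, P3, P0 leaves just (7, 7, 5, 4) free — too little r3 for any of the remaining processes.
A maximal execution: P2, P8, P3, P0 — then nothing else fits. Step-by-step check:
  pool = (2, 3, 3, 2)
  P2: need (0, 3, 3, 0) fits (2, 3, 3, 2); releases (0, 1, 0, 0), pool now (2, 4, 3, 2)
  P8: need (2, 4, 0, 1) fits (2, 4, 3, 2); releases (3, 1, 1, 1), pool now (5, 5, 4, 3)
  P3: need (1, 4, 0, 3) fits (5, 5, 4, 3); releases (0, 2, 1, 1), pool now (5, 7, 5, 4)
  P0: need (3, 0, 3, 0) fits (5, 7, 5, 4); releases (2, 0, 0, 0), pool now (7, 7, 5, 4)
  blocked: P1 wants (5, 5, 7, 0), pool (7, 7, 5, 4) — not enough r3
  blocked: P5 wants (7, 4, 6, 3), pool (7, 7, 5, 4) — not enough r3
  blocked: P4 wants (7, 3, 6, 1), pool (7, 7, 5, 4) — not enough r3
Permanently blocked: P1, P5 and P4.


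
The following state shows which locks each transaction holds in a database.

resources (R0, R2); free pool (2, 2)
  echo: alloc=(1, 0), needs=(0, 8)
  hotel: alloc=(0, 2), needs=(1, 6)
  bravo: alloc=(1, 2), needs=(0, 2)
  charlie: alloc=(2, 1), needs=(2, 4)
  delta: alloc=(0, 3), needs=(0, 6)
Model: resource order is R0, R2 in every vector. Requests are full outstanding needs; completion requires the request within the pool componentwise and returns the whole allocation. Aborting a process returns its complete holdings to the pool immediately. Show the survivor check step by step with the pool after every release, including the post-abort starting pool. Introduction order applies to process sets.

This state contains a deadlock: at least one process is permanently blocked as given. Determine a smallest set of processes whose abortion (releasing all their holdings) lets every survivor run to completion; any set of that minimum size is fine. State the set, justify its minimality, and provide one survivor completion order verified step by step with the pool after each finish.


Abort hotel.
Key observation: delta was stuck for good until hotel gave back (0, 2); in the order shown it finishes at step 2.
No smaller set exists: with zero aborts the deadlock remains.
The survivors complete as bravo, delta, charlie, echo. Check, step by step (starting from the post-abort pool):
  pool = (2, 4)
  run bravo (needs (0, 2), free (2, 4)); after release of (1, 2) the pool is (3, 6)
  run delta (needs (0, 6), free (3, 6)); after release of (0, 3) the pool is (3, 9)
  run charlie (needs (2, 4), free (3, 9)); after release of (2, 1) the pool is (5, 10)
  run echo (needs (0, 8), free (5, 10)); after release of (1, 0) the pool is (6, 10)


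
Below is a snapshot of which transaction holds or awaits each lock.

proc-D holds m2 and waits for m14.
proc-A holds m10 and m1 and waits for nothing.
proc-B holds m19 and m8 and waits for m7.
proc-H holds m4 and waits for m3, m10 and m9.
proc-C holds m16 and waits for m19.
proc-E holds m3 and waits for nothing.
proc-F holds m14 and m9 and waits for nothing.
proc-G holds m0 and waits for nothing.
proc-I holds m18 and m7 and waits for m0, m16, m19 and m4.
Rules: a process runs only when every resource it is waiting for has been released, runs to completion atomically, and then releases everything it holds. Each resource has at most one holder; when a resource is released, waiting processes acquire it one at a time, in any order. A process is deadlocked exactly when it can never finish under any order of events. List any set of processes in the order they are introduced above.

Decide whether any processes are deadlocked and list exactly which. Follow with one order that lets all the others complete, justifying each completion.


Deadlocked: proc-B, proc-C and proc-I.
Key observation: the waits loop around proc-B -> proc-I -> proc-B with no way out; proc-C is caught in further circular waits.
The rest can finish in the order proc-A, proc-E, proc-F, proc-H, proc-D, proc-G.
Check, step by step:
  proc-A: no waits; runs immediately, freeing m10 and m1
  proc-E: no waits; runs immediately, freeing m3
  proc-F: no waits; runs immediately, freeing m14 and m9
  proc-H waits on m3, m10 and m9 — all released -> runs and releases m4
  proc-D waits on m14 — all released -> runs and releases m2
  proc-G: no waits; runs immediately, freeing m0


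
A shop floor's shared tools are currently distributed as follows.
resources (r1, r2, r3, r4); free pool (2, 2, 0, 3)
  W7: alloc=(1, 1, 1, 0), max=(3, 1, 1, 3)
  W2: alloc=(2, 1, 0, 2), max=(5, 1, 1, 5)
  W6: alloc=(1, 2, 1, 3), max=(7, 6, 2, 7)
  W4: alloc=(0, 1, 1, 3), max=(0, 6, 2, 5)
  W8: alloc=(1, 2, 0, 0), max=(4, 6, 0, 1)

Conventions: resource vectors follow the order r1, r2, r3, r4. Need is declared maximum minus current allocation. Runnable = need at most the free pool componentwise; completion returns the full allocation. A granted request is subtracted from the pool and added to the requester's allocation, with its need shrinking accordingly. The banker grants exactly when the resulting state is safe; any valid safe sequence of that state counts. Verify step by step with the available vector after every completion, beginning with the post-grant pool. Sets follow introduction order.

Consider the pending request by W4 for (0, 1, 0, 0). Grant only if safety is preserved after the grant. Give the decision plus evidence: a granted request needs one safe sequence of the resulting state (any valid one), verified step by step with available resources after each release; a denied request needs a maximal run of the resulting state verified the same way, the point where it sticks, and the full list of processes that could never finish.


DENY — the pretend-granted state is unsafe.
Key observation: once W7, W2 finish, the pool peaks at (5, 3, 1, 5) — and every remaining process still needs more r2 than that.
Pretend the grant happened; the run W7, W2 goes as far as possible. Step-by-step check:
  pool = (2, 1, 0, 3)
  run W7 (needs (2, 0, 0, 3), free (2, 1, 0, 3)); after release of (1, 1, 1, 0) the pool is (3, 2, 1, 3)
  run W2 (needs (3, 0, 1, 3), free (3, 2, 1, 3)); after release of (2, 1, 0, 2) the pool is (5, 3, 1, 5)
  W6 still needs (6, 4, 1, 4) but only (5, 3, 1, 5) is free — short on r1 and r2
  W4 still needs (0, 4, 1, 2) but only (5, 3, 1, 5) is free — short on r2
  W8 still needs (3, 4, 0, 1) but only (5, 3, 1, 5) is free — short on r2
Had the request been granted, W6, W4 and W8 could never finish.


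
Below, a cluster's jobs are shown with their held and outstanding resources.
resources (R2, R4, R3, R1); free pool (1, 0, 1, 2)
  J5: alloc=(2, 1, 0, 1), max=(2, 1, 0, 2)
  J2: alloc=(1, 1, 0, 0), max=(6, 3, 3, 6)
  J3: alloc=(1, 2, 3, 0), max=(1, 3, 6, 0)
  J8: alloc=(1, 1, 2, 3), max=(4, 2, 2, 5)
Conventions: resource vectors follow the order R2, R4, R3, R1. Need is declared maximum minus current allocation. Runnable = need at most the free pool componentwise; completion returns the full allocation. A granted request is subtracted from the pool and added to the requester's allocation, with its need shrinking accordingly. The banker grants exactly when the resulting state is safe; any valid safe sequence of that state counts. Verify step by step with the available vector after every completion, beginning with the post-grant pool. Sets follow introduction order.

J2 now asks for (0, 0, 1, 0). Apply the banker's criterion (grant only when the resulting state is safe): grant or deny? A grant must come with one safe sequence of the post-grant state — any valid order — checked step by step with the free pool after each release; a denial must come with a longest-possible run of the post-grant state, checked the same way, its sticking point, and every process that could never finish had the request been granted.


DENY — the pretend-granted state is unsafe.
Key observation: after J5, J8 the pool peaks at (4, 2, 2, 6), and each blocked process is short somewhere: J2 on R2; J3 on R3.
On the post-grant state, J5, J8 is a maximal run — nothing extends it. Step-by-step check:
  pool = (1, 0, 0, 2)
  J5 needs (0, 0, 0, 1) <= (1, 0, 0, 2) -> finishes; pool += (2, 1, 0, 1) = (3, 1, 0, 3)
  J8 needs (3, 1, 0, 2) <= (3, 1, 0, 3) -> finishes; pool += (1, 1, 2, 3) = (4, 2, 2, 6)
  J2 cannot run: need (5, 2, 2, 6) vs free (4, 2, 2, 6) (insufficient R2)
  J3 cannot run: need (0, 1, 3, 0) vs free (4, 2, 2, 6) (insufficient R3)
Post-grant, the permanently blocked set is J2 and J3.
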